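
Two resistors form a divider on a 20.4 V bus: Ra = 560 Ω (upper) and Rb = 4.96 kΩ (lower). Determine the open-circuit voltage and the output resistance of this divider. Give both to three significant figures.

V_th is the open-circuit tap voltage: 20.4 × 4960/(560 + 4960) = 18.3 V.
With the supply zeroed, Ra and Rb appear in parallel from the tap: R_th = Ra‖Rb = (560 × 4960)/5520 = 503 Ω.

V_th = 18.3 V, R_th = 503 Ω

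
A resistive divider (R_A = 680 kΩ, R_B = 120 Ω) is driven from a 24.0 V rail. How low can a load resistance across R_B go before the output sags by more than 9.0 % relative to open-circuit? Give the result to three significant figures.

R_L(min) ≈ 1.21 kΩ

Output resistance R_th = R_A‖R_B = (680000 × 120)/680100 = 120.0 Ω.
The fractional drop is R_th/(R_th + R_L); requiring this ≤ 0.0900 gives R_L ≥ R_th(1/0.0900 − 1) = 120.0 × 10.11 = 1.21 kΩ.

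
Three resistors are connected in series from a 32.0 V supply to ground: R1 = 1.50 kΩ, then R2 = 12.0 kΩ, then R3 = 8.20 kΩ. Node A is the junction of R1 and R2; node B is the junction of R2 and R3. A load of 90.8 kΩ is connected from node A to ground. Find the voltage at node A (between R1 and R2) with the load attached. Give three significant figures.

Below node A the series string R2+R3 = 20.20 kΩ sits in parallel with the 90.8 kΩ load: 16.52 kΩ.
V_A = 32.0 × 16.52/(1.50 + 16.52) = 29.3 V.

V ≈ 29.3 V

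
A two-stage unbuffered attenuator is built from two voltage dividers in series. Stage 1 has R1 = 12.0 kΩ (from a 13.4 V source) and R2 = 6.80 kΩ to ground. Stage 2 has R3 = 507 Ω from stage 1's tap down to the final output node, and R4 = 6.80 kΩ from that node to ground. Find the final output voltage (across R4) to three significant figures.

V_out ≈ 2.83 V

Stage 2 presents R3+R4 = 7307 Ω as a load on stage 1's tap.
Stage 1's lower leg becomes R2‖(R3+R4) = 3522 Ω, so V_mid = 13.4 × 3522/15520 = 3.041 V.
Stage 2 is itself unloaded: V_out = V_mid × R4/(R3+R4) = 3.041 × 6800/7307 = 2.83 V.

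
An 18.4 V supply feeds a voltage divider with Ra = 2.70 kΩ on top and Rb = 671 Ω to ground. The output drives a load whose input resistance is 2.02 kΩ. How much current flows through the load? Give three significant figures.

I_L ≈ 1.43 mA

Rb‖R_L = 503.7 Ω; V_out = 18.4 × 503.7/3204 = 2.893 V.
I_L = V_out / R_L = 2.893 / 2.02 kΩ = 1.43 mA.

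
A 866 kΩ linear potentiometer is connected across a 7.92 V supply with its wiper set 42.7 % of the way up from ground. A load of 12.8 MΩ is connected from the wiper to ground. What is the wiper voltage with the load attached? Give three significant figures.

The wiper splits the pot into (1−α)R = 496.2 kΩ above and αR = 369.8 kΩ below.
Lower section ‖ load = 359.4 kΩ.
V_wiper = 7.92 × 359.4/(496.2 + 359.4) = 3.33 V.

V ≈ 3.33 V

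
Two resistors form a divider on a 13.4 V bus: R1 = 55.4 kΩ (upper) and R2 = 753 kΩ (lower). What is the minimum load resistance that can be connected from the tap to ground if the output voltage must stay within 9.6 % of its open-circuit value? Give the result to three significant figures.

Output resistance R_th = R1‖R2 = (55.4 × 753)/808.4 = 51.60 kΩ.
The fractional drop is R_th/(R_th + R_L); requiring this ≤ 0.0960 gives R_L ≥ R_th(1/0.0960 − 1) = 51.60 × 9.417 = 486 kΩ.

R_L(min) ≈ 486 kΩ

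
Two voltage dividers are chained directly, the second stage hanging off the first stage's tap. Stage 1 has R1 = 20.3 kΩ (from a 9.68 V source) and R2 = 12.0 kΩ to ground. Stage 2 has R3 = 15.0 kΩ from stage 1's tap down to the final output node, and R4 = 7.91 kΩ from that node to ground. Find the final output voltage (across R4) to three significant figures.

V_out ≈ 0.934 V

Stage 2 presents R3+R4 = 22.91 kΩ as a load on stage 1's tap.
Stage 1's lower leg becomes R2‖(R3+R4) = 7.875 kΩ, so V_mid = 9.68 × 7.875/28.18 = 2.706 V.
Stage 2 is itself unloaded: V_out = V_mid × R4/(R3+R4) = 2.706 × 7.91/22.91 = 0.934 V.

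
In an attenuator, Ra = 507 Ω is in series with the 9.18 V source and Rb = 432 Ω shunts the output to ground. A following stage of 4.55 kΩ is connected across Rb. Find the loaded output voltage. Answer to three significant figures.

The load sits in parallel with Rb: Rb‖R_L = (432 × 4550) / (432 + 4550) = 394.5 Ω.
V_out = 9.18 × 394.5 / (507 + 394.5) = 9.18 × 394.5/901.5 = 4.02 V.

V_out ≈ 4.02 V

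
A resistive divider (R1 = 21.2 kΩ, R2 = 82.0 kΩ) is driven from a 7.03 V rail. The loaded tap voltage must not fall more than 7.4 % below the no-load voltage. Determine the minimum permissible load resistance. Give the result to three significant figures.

R_L(min) ≈ 211 kΩ

Output resistance R_th = R1‖R2 = (21.2 × 82.0)/103.2 = 16.84 kΩ.
The fractional drop is R_th/(R_th + R_L); requiring this ≤ 0.0740 gives R_L ≥ R_th(1/0.0740 − 1) = 16.84 × 12.51 = 211 kΩ.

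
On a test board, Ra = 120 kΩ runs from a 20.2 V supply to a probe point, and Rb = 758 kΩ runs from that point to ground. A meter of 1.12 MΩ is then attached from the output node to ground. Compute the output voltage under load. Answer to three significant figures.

V_out ≈ 16.0 V

The load sits in parallel with Rb: Rb‖R_L = (758 × 1120) / (758 + 1120) = 452.1 kΩ.
V_out = 20.2 × 452.1 / (120 + 452.1) = 20.2 × 452.1/572.1 = 16.0 V.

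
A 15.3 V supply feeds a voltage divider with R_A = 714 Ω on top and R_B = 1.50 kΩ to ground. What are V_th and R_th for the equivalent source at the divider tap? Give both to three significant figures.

V_th = 10.4 V, R_th = 484 Ω

V_th is the open-circuit tap voltage: 15.3 × 1500/(714 + 1500) = 10.4 V.
With the supply zeroed, R_A and R_B appear in parallel from the tap: R_th = R_A‖R_B = (714 × 1500)/2214 = 484 Ω.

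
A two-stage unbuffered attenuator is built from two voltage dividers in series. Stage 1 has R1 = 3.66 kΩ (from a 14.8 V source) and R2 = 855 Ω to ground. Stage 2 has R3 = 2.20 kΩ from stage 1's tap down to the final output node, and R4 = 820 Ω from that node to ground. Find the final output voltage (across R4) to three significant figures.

V_out ≈ 0.619 V

Stage 2 presents R3+R4 = 3020 Ω as a load on stage 1's tap.
Stage 1's lower leg becomes R2‖(R3+R4) = 666.3 Ω, so V_mid = 14.8 × 666.3/4326 = 2.280 V.
Stage 2 is itself unloaded: V_out = V_mid × R4/(R3+R4) = 2.280 × 820/3020 = 0.619 V.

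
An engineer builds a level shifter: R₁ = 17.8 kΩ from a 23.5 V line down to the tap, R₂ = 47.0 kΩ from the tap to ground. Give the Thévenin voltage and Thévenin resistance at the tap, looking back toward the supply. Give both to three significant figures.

V_th = 17.0 V, R_th = 12.9 kΩ

V_th is the open-circuit tap voltage: 23.5 × 47.0/(17.8 + 47.0) = 17.0 V.
With the supply zeroed, R₁ and R₂ appear in parallel from the tap: R_th = R₁‖R₂ = (17.8 × 47.0)/64.80 = 12.9 kΩ.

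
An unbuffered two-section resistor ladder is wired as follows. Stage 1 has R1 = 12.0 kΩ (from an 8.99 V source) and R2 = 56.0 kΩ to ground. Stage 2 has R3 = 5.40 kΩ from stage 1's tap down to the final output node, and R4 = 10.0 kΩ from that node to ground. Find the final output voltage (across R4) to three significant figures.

V_out ≈ 2.93 V

Stage 2 presents R3+R4 = 15.40 kΩ as a load on stage 1's tap.
Stage 1's lower leg becomes R2‖(R3+R4) = 12.08 kΩ, so V_mid = 8.99 × 12.08/24.08 = 4.510 V.
Stage 2 is itself unloaded: V_out = V_mid × R4/(R3+R4) = 4.510 × 10.0/15.40 = 2.93 V.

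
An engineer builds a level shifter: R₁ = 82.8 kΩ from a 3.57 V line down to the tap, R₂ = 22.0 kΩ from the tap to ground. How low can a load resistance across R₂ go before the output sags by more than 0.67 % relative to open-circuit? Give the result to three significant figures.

Output resistance R_th = R₁‖R₂ = (82.8 × 22.0)/104.8 = 17.38 kΩ.
The fractional drop is R_th/(R_th + R_L); requiring this ≤ 0.00670 gives R_L ≥ R_th(1/0.00670 − 1) = 17.38 × 148.3 = 2.58 MΩ.

R_L(min) ≈ 2.58 MΩ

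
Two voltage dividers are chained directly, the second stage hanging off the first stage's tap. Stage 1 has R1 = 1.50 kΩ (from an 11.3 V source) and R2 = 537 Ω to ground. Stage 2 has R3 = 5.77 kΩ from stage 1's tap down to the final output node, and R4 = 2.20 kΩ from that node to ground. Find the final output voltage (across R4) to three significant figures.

V_out ≈ 0.783 V

Stage 2 presents R3+R4 = 7970 Ω as a load on stage 1's tap.
Stage 1's lower leg becomes R2‖(R3+R4) = 503.1 Ω, so V_mid = 11.3 × 503.1/2003 = 2.838 V.
Stage 2 is itself unloaded: V_out = V_mid × R4/(R3+R4) = 2.838 × 2200/7970 = 0.783 V.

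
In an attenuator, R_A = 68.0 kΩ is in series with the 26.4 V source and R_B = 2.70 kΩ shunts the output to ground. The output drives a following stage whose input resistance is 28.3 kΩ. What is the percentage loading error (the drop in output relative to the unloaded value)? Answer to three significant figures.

8.41 %

Unloaded V = 26.4 × 2.70/70.70 = 1.0082 V.
Loaded: R_B‖R_L = 2.465 kΩ, giving V = 26.4 × 2.465/70.46 = 0.92346 V.
Drop = (1.0082 − 0.92346) / 1.0082 = 8.41 %.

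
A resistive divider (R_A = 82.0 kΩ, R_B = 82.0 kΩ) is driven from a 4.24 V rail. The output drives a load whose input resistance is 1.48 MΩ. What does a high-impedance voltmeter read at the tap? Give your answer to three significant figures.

The load sits in parallel with R_B: R_B‖R_L = (82.0 × 1480) / (82.0 + 1480) = 77.70 kΩ.
V_out = 4.24 × 77.70 / (82.0 + 77.70) = 4.24 × 77.70/159.7 = 2.06 V.
(Unloaded it would have been 2.12 V.)

V_out ≈ 2.06 V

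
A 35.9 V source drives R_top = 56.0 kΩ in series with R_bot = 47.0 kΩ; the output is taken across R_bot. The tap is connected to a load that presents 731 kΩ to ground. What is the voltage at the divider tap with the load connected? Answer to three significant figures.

V_out ≈ 15.8 V

The load sits in parallel with R_bot: R_bot‖R_L = (47.0 × 731) / (47.0 + 731) = 44.16 kΩ.
V_out = 35.9 × 44.16 / (56.0 + 44.16) = 35.9 × 44.16/100.2 = 15.8 V.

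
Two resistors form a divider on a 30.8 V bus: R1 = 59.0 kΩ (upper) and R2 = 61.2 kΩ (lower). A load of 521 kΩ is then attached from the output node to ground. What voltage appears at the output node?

The load sits in parallel with R2: R2‖R_L = (61.2 × 521) / (61.2 + 521) = 54.77 kΩ.
V_out = 30.8 × 54.77 / (59.0 + 54.77) = 30.8 × 54.77/113.8 = 14.8 V.

V_out ≈ 14.8 V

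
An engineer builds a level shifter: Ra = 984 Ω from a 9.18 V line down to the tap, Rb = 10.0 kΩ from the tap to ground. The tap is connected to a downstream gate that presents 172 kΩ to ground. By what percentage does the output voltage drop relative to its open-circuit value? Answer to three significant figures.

The divider's output (Thévenin) resistance is Ra‖Rb = 895.8 Ω.
Fractional drop under load = R_th/(R_th + R_L) = 895.8 / (895.8 + 172000) = 0.005181.
So the output falls by 0.518 %.

0.518 %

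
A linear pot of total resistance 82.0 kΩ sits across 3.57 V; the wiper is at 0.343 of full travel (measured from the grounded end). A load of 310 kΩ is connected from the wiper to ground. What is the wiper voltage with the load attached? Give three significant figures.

The wiper splits the pot into (1−α)R = 53.87 kΩ above and αR = 28.13 kΩ below.
Lower section ‖ load = 25.79 kΩ.
V_wiper = 3.57 × 25.79/(53.87 + 25.79) = 1.16 V.

V ≈ 1.16 V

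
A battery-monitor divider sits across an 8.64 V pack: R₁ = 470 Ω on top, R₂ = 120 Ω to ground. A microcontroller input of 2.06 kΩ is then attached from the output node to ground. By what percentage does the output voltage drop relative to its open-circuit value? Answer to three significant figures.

4.43 %

The divider's output (Thévenin) resistance is R₁‖R₂ = 95.59 Ω.
Fractional drop under load = R_th/(R_th + R_L) = 95.59 / (95.59 + 2060) = 0.04435.
So the output falls by 4.43 %.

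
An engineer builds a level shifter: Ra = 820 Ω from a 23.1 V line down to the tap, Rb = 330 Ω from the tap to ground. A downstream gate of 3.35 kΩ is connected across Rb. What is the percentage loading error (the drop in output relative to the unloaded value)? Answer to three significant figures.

The divider's output (Thévenin) resistance is Ra‖Rb = 235.3 Ω.
Fractional drop under load = R_th/(R_th + R_L) = 235.3 / (235.3 + 3350) = 0.06563.
So the output falls by 6.56 %.

6.56 %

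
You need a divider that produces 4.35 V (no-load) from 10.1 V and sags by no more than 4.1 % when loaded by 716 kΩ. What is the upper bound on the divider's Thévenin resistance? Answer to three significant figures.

Loading drop = R_th/(R_th + R_L) ≤ 0.0410, so R_th ≤ R_L · ε/(1−ε) = 716 kΩ × 0.0410/0.9590 = 30.6 kΩ.

R_th ≤ 30.6 kΩ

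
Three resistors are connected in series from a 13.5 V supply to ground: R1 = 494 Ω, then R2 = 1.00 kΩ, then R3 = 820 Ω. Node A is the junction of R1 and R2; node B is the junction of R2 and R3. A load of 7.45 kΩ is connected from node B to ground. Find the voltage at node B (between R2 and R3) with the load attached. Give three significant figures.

V ≈ 4.47 V

At node B, R3 is in parallel with the load: R3‖R_L = 738.7 Ω.
Below node A the resistance is R2 + (R3‖R_L) = 1739 Ω, so V_A = 13.5 × 1739/2233 = 10.51 V.
Then V_B = V_A × (R3‖R_L)/(R2 + R3‖R_L) = 10.51 × 738.7/1739 = 4.47 V.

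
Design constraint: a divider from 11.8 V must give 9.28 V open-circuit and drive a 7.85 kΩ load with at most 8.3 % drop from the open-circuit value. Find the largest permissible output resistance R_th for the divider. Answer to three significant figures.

R_th ≤ 711 Ω

Loading drop = R_th/(R_th + R_L) ≤ 0.0830, so R_th ≤ R_L · ε/(1−ε) = 7.85 kΩ × 0.0830/0.9170 = 711 Ω.
(Any R1, R2 with R2/(R1+R2) = 0.786 and R1‖R2 ≤ 711 Ω will meet the spec.)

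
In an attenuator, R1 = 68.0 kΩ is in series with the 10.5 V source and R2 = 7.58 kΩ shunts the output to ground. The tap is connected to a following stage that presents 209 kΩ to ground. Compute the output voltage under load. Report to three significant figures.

The load sits in parallel with R2: R2‖R_L = (7.58 × 209) / (7.58 + 209) = 7.315 kΩ.
V_out = 10.5 × 7.315 / (68.0 + 7.315) = 10.5 × 7.315/75.31 = 1.02 V.
(Unloaded it would have been 1.05 V.)

V_out ≈ 1.02 V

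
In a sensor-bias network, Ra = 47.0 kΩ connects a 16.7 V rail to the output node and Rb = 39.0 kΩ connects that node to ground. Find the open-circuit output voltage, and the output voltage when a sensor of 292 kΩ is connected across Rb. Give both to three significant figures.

Open-circuit: V = 16.7 × 39.0/(47.0 + 39.0) = 7.57 V.
With the load, Rb becomes Rb‖R_L = 34.40 kΩ, so V = 16.7 × 34.40/81.40 = 7.06 V.

Unloaded: 7.57 V; loaded: 7.06 V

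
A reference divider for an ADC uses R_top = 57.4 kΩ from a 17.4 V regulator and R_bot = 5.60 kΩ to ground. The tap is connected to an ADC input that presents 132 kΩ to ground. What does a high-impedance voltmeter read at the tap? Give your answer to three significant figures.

The load sits in parallel with R_bot: R_bot‖R_L = (5.60 × 132) / (5.60 + 132) = 5.372 kΩ.
V_out = 17.4 × 5.372 / (57.4 + 5.372) = 17.4 × 5.372/62.77 = 1.49 V.

V_out ≈ 1.49 V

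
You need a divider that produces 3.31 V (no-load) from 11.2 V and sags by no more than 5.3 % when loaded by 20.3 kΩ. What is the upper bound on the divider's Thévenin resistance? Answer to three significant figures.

Loading drop = R_th/(R_th + R_L) ≤ 0.0530, so R_th ≤ R_L · ε/(1−ε) = 20.3 kΩ × 0.0530/0.9470 = 1.14 kΩ.

R_th ≤ 1.14 kΩ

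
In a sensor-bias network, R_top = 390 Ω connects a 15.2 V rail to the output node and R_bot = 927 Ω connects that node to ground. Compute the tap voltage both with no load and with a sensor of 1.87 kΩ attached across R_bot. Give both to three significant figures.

Open-circuit: V = 15.2 × 927/(390 + 927) = 10.7 V.
With the load, R_bot becomes R_bot‖R_L = 619.8 Ω, so V = 15.2 × 619.8/1010 = 9.33 V.

Unloaded: 10.7 V; loaded: 9.33 V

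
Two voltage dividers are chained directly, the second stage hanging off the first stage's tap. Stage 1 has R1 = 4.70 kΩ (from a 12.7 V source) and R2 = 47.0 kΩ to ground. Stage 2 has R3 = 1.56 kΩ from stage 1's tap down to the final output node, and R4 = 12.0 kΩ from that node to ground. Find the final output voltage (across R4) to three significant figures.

Stage 2 presents R3+R4 = 13.56 kΩ as a load on stage 1's tap.
Stage 1's lower leg becomes R2‖(R3+R4) = 10.52 kΩ, so V_mid = 12.7 × 10.52/15.22 = 8.779 V.
Stage 2 is itself unloaded: V_out = V_mid × R4/(R3+R4) = 8.779 × 12.0/13.56 = 7.77 V.

V_out ≈ 7.77 V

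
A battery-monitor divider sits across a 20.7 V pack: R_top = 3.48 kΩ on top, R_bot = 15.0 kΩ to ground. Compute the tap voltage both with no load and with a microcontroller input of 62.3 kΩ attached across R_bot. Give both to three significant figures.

Open-circuit: V = 20.7 × 15.0/(3.48 + 15.0) = 16.8 V.
With the load, R_bot becomes R_bot‖R_L = 12.09 kΩ, so V = 20.7 × 12.09/15.57 = 16.1 V.

Unloaded: 16.8 V; loaded: 16.1 V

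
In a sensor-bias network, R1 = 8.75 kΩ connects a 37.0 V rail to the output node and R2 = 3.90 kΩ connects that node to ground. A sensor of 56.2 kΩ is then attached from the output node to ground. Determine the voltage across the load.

V_out ≈ 10.9 V

The load sits in parallel with R2: R2‖R_L = (3.90 × 56.2) / (3.90 + 56.2) = 3.647 kΩ.
V_out = 37.0 × 3.647 / (8.75 + 3.647) = 37.0 × 3.647/12.40 = 10.9 V.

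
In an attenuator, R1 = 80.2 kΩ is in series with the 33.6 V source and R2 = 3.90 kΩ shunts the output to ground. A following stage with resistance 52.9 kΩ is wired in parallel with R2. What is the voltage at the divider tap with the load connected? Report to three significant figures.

The load sits in parallel with R2: R2‖R_L = (3.90 × 52.9) / (3.90 + 52.9) = 3.632 kΩ.
V_out = 33.6 × 3.632 / (80.2 + 3.632) = 33.6 × 3.632/83.83 = 1.46 V.

V_out ≈ 1.46 V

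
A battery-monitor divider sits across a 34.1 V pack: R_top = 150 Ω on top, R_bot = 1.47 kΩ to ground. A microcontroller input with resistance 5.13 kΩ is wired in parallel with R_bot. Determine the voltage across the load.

V_out ≈ 30.1 V

The load sits in parallel with R_bot: R_bot‖R_L = (1470 × 5130) / (1470 + 5130) = 1143 Ω.
V_out = 34.1 × 1143 / (150 + 1143) = 34.1 × 1143/1293 = 30.1 V.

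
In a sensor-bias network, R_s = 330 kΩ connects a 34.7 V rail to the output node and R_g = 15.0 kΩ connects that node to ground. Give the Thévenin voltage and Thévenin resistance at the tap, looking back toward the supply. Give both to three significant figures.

V_th is the open-circuit tap voltage: 34.7 × 15.0/(330 + 15.0) = 1.51 V.
With the supply zeroed, R_s and R_g appear in parallel from the tap: R_th = R_s‖R_g = (330 × 15.0)/345.0 = 14.3 kΩ.

V_th = 1.51 V, R_th = 14.3 kΩ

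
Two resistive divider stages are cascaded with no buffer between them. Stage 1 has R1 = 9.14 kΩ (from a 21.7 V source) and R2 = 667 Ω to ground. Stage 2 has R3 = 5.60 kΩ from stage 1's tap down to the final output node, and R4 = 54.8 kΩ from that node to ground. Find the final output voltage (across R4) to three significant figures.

V_out ≈ 1.33 V

Stage 2 presents R3+R4 = 60400 Ω as a load on stage 1's tap.
Stage 1's lower leg becomes R2‖(R3+R4) = 659.7 Ω, so V_mid = 21.7 × 659.7/9800 = 1.461 V.
Stage 2 is itself unloaded: V_out = V_mid × R4/(R3+R4) = 1.461 × 54800/60400 = 1.33 V.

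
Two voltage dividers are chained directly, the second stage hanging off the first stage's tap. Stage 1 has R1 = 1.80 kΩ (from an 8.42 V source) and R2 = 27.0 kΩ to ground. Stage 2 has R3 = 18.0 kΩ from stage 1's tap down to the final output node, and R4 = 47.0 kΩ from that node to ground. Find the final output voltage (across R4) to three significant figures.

Stage 2 presents R3+R4 = 65.00 kΩ as a load on stage 1's tap.
Stage 1's lower leg becomes R2‖(R3+R4) = 19.08 kΩ, so V_mid = 8.42 × 19.08/20.88 = 7.694 V.
Stage 2 is itself unloaded: V_out = V_mid × R4/(R3+R4) = 7.694 × 47.0/65.00 = 5.56 V.

V_out ≈ 5.56 V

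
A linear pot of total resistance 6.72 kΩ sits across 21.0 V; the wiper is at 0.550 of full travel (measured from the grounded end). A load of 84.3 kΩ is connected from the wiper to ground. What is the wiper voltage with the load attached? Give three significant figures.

The wiper splits the pot into (1−α)R = 3.024 kΩ above and αR = 3.696 kΩ below.
Lower section ‖ load = 3.541 kΩ.
V_wiper = 21.0 × 3.541/(3.024 + 3.541) = 11.3 V.

V ≈ 11.3 V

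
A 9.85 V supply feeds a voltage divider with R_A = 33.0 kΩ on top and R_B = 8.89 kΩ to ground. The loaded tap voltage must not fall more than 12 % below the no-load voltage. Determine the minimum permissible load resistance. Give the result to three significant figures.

Output resistance R_th = R_A‖R_B = (33.0 × 8.89)/41.89 = 7.003 kΩ.
The fractional drop is R_th/(R_th + R_L); requiring this ≤ 0.120 gives R_L ≥ R_th(1/0.120 − 1) = 7.003 × 7.333 = 51.4 kΩ.

R_L(min) ≈ 51.4 kΩ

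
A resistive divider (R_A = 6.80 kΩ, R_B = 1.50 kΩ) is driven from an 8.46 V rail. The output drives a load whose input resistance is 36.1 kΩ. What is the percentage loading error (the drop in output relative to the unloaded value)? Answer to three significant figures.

3.29 %

The divider's output (Thévenin) resistance is R_A‖R_B = 1.229 kΩ.
Fractional drop under load = R_th/(R_th + R_L) = 1.229 / (1.229 + 36.1) = 0.03292.
So the output falls by 3.29 %.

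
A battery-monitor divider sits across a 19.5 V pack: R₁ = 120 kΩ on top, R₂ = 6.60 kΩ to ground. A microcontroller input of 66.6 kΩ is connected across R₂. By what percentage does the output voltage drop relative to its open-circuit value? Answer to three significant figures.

The divider's output (Thévenin) resistance is R₁‖R₂ = 6.256 kΩ.
Fractional drop under load = R_th/(R_th + R_L) = 6.256 / (6.256 + 66.6) = 0.08587.
So the output falls by 8.59 %.

8.59 %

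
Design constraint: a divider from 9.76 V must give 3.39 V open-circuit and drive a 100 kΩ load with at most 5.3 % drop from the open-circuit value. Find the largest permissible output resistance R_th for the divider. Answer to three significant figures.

R_th ≤ 5.60 kΩ

Loading drop = R_th/(R_th + R_L) ≤ 0.0530, so R_th ≤ R_L · ε/(1−ε) = 100 kΩ × 0.0530/0.9470 = 5.60 kΩ.
(Any R1, R2 with R2/(R1+R2) = 0.347 and R1‖R2 ≤ 5.60 kΩ will meet the spec.)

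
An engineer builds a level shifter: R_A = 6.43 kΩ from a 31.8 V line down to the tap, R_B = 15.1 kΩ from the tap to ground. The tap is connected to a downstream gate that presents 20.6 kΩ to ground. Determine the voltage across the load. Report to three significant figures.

V_out ≈ 18.3 V

The load sits in parallel with R_B: R_B‖R_L = (15.1 × 20.6) / (15.1 + 20.6) = 8.713 kΩ.
V_out = 31.8 × 8.713 / (6.43 + 8.713) = 31.8 × 8.713/15.14 = 18.3 V.
(Unloaded it would have been 22.3 V.)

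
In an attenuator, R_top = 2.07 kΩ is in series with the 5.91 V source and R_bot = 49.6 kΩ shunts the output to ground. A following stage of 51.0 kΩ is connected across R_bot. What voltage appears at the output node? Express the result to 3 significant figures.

The load sits in parallel with R_bot: R_bot‖R_L = (49.6 × 51.0) / (49.6 + 51.0) = 25.15 kΩ.
V_out = 5.91 × 25.15 / (2.07 + 25.15) = 5.91 × 25.15/27.22 = 5.46 V.

V_out ≈ 5.46 V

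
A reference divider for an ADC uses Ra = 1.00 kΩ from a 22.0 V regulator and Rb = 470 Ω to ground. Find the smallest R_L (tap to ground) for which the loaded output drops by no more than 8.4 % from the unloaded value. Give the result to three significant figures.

R_L(min) ≈ 3.49 kΩ

Output resistance R_th = Ra‖Rb = (1000 × 470)/1470 = 319.7 Ω.
The fractional drop is R_th/(R_th + R_L); requiring this ≤ 0.0840 gives R_L ≥ R_th(1/0.0840 − 1) = 319.7 × 10.90 = 3.49 kΩ.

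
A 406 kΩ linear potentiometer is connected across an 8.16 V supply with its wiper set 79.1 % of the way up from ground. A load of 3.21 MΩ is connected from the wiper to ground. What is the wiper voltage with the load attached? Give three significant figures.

The wiper splits the pot into (1−α)R = 84.85 kΩ above and αR = 321.1 kΩ below.
Lower section ‖ load = 291.9 kΩ.
V_wiper = 8.16 × 291.9/(84.85 + 291.9) = 6.32 V.

V ≈ 6.32 V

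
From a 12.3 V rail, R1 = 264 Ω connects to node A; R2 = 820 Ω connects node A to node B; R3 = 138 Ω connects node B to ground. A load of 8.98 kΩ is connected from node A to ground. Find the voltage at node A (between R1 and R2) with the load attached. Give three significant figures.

Below node A the series string R2+R3 = 958.0 Ω sits in parallel with the 8980 Ω load: 865.7 Ω.
V_A = 12.3 × 865.7/(264 + 865.7) = 9.43 V.

V ≈ 9.43 V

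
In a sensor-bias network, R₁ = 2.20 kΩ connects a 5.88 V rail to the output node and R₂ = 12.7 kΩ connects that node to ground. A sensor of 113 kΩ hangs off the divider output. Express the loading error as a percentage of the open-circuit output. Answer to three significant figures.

1.63 %

The divider's output (Thévenin) resistance is R₁‖R₂ = 1.875 kΩ.
Fractional drop under load = R_th/(R_th + R_L) = 1.875 / (1.875 + 113) = 0.01632.
So the output falls by 1.63 %.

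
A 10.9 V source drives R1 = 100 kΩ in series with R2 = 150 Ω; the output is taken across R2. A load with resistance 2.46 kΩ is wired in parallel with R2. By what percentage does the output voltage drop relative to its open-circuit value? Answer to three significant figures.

The divider's output (Thévenin) resistance is R1‖R2 = 149.8 Ω.
Fractional drop under load = R_th/(R_th + R_L) = 149.8 / (149.8 + 2460) = 0.05739.
So the output falls by 5.74 %.

5.74 %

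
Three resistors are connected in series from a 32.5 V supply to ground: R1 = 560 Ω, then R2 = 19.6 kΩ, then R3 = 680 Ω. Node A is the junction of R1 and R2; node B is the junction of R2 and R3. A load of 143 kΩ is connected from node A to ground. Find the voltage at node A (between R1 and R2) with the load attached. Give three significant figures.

Below node A the series string R2+R3 = 20280 Ω sits in parallel with the 143000 Ω load: 17760 Ω.
V_A = 32.5 × 17760/(560 + 17760) = 31.5 V.

V ≈ 31.5 V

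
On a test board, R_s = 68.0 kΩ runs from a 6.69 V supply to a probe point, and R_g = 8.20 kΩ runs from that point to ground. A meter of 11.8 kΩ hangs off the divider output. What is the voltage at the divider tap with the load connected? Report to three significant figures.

The load sits in parallel with R_g: R_g‖R_L = (8.20 × 11.8) / (8.20 + 11.8) = 4.838 kΩ.
V_out = 6.69 × 4.838 / (68.0 + 4.838) = 6.69 × 4.838/72.84 = 0.444 V.

V_out ≈ 0.444 V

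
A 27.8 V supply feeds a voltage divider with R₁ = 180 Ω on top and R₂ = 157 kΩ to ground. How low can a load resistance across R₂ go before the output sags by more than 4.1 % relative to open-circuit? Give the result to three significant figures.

R_L(min) ≈ 4.21 kΩ

Output resistance R_th = R₁‖R₂ = (180 × 157000)/157200 = 179.8 Ω.
The fractional drop is R_th/(R_th + R_L); requiring this ≤ 0.0410 gives R_L ≥ R_th(1/0.0410 − 1) = 179.8 × 23.39 = 4.21 kΩ.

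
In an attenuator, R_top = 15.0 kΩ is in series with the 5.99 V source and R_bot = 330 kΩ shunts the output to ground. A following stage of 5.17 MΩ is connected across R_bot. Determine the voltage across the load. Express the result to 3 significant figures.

V_out ≈ 5.71 V

The load sits in parallel with R_bot: R_bot‖R_L = (330 × 5170) / (330 + 5170) = 310.2 kΩ.
V_out = 5.99 × 310.2 / (15.0 + 310.2) = 5.99 × 310.2/325.2 = 5.71 V.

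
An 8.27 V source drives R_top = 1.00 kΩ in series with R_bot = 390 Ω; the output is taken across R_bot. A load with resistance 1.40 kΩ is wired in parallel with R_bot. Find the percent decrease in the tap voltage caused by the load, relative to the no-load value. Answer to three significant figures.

Unloaded V = 8.27 × 390/1390 = 2.320 V.
Loaded: R_bot‖R_L = 305.0 Ω, giving V = 8.27 × 305.0/1305 = 1.933 V.
Drop = (2.320 − 1.933) / 2.320 = 16.7 %.

16.7 %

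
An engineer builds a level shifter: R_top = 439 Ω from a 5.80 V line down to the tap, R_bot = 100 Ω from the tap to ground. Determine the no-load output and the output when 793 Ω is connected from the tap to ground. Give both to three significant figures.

Unloaded: 1.08 V; loaded: 0.976 V

Open-circuit: V = 5.80 × 100/(439 + 100) = 1.08 V.
With the load, R_bot becomes R_bot‖R_L = 88.80 Ω, so V = 5.80 × 88.80/527.8 = 0.976 V.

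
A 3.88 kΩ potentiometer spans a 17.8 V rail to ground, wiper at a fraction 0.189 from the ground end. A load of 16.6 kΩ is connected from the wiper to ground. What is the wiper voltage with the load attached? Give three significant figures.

V ≈ 3.25 V

The wiper splits the pot into (1−α)R = 3147 Ω above and αR = 733.3 Ω below.
Lower section ‖ load = 702.3 Ω.
V_wiper = 17.8 × 702.3/(3147 + 702.3) = 3.25 V.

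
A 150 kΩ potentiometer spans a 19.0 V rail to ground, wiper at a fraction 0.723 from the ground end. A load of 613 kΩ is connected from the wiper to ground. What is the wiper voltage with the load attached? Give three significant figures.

The wiper splits the pot into (1−α)R = 41.55 kΩ above and αR = 108.5 kΩ below.
Lower section ‖ load = 92.15 kΩ.
V_wiper = 19.0 × 92.15/(41.55 + 92.15) = 13.1 V.

V ≈ 13.1 V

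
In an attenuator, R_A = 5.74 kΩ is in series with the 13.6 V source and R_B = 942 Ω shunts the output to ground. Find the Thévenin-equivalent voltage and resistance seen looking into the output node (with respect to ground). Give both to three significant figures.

V_th = 1.92 V, R_th = 809 Ω

V_th is the open-circuit tap voltage: 13.6 × 942/(5740 + 942) = 1.92 V.
With the supply zeroed, R_A and R_B appear in parallel from the tap: R_th = R_A‖R_B = (5740 × 942)/6682 = 809 Ω.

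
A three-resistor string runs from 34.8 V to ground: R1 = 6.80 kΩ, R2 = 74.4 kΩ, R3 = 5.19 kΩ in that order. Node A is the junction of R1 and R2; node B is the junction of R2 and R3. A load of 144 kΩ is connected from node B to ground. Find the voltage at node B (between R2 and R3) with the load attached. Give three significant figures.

V ≈ 2.02 V

At node B, R3 is in parallel with the load: R3‖R_L = 5.009 kΩ.
Below node A the resistance is R2 + (R3‖R_L) = 79.41 kΩ, so V_A = 34.8 × 79.41/86.21 = 32.06 V.
Then V_B = V_A × (R3‖R_L)/(R2 + R3‖R_L) = 32.06 × 5.009/79.41 = 2.02 V.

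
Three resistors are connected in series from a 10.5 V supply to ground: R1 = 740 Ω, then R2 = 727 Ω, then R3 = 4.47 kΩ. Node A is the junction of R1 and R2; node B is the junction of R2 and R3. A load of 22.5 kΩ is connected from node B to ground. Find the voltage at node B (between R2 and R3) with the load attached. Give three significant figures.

V ≈ 7.54 V

At node B, R3 is in parallel with the load: R3‖R_L = 3729 Ω.
Below node A the resistance is R2 + (R3‖R_L) = 4456 Ω, so V_A = 10.5 × 4456/5196 = 9.005 V.
Then V_B = V_A × (R3‖R_L)/(R2 + R3‖R_L) = 9.005 × 3729/4456 = 7.54 V.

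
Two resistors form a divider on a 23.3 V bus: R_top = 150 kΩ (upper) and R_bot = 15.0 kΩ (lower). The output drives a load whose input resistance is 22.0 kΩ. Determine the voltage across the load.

V_out ≈ 1.31 V

The load sits in parallel with R_bot: R_bot‖R_L = (15.0 × 22.0) / (15.0 + 22.0) = 8.919 kΩ.
V_out = 23.3 × 8.919 / (150 + 8.919) = 23.3 × 8.919/158.9 = 1.31 V.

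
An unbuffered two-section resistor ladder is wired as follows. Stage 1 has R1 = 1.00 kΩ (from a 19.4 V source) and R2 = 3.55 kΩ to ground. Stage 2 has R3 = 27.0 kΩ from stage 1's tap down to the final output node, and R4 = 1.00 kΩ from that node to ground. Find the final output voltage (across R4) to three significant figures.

V_out ≈ 0.526 V

Stage 2 presents R3+R4 = 28.00 kΩ as a load on stage 1's tap.
Stage 1's lower leg becomes R2‖(R3+R4) = 3.151 kΩ, so V_mid = 19.4 × 3.151/4.151 = 14.73 V.
Stage 2 is itself unloaded: V_out = V_mid × R4/(R3+R4) = 14.73 × 1.00/28.00 = 0.526 V.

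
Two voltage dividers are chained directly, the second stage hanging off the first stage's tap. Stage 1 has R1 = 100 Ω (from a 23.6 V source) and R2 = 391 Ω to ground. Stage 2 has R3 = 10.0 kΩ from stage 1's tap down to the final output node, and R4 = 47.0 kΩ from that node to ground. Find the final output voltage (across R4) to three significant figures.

Stage 2 presents R3+R4 = 57000 Ω as a load on stage 1's tap.
Stage 1's lower leg becomes R2‖(R3+R4) = 388.3 Ω, so V_mid = 23.6 × 388.3/488.3 = 18.77 V.
Stage 2 is itself unloaded: V_out = V_mid × R4/(R3+R4) = 18.77 × 47000/57000 = 15.5 V.

V_out ≈ 15.5 V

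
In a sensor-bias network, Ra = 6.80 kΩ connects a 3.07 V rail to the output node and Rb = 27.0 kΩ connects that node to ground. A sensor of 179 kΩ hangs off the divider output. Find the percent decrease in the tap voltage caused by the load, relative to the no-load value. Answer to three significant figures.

The divider's output (Thévenin) resistance is Ra‖Rb = 5.432 kΩ.
Fractional drop under load = R_th/(R_th + R_L) = 5.432 / (5.432 + 179) = 0.02945.
So the output falls by 2.95 %.

2.95 %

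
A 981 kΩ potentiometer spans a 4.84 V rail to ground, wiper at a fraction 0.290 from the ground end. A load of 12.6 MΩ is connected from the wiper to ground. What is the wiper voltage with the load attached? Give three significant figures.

The wiper splits the pot into (1−α)R = 696.5 kΩ above and αR = 284.5 kΩ below.
Lower section ‖ load = 278.2 kΩ.
V_wiper = 4.84 × 278.2/(696.5 + 278.2) = 1.38 V.

V ≈ 1.38 V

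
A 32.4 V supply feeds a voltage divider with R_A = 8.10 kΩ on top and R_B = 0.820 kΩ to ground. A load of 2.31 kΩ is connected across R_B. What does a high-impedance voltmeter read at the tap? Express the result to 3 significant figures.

V_out ≈ 2.25 V

The load sits in parallel with R_B: R_B‖R_L = (820 × 2310) / (820 + 2310) = 605.2 Ω.
V_out = 32.4 × 605.2 / (8100 + 605.2) = 32.4 × 605.2/8705 = 2.25 V.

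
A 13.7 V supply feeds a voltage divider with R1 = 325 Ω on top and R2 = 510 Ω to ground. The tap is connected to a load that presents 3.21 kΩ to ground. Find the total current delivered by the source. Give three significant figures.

R2‖R_L = 440.1 Ω, so the source sees R1 + R2‖R_L = 765.1 Ω.
I = 13.7 V / 765.1 Ω = 17.9 mA.

I ≈ 17.9 mA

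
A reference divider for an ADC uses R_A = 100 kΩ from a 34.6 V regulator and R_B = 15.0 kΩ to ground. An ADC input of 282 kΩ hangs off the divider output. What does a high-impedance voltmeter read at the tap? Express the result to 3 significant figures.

V_out ≈ 4.31 V

The load sits in parallel with R_B: R_B‖R_L = (15.0 × 282) / (15.0 + 282) = 14.24 kΩ.
V_out = 34.6 × 14.24 / (100 + 14.24) = 34.6 × 14.24/114.2 = 4.31 V.
(Unloaded it would have been 4.51 V.)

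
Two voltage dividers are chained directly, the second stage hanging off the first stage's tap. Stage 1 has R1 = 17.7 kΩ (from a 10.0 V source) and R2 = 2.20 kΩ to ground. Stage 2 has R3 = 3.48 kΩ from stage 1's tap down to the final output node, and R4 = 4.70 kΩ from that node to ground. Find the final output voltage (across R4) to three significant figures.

Stage 2 presents R3+R4 = 8.180 kΩ as a load on stage 1's tap.
Stage 1's lower leg becomes R2‖(R3+R4) = 1.734 kΩ, so V_mid = 10.0 × 1.734/19.43 = 0.8921 V.
Stage 2 is itself unloaded: V_out = V_mid × R4/(R3+R4) = 0.8921 × 4.70/8.180 = 0.513 V.

V_out ≈ 0.513 V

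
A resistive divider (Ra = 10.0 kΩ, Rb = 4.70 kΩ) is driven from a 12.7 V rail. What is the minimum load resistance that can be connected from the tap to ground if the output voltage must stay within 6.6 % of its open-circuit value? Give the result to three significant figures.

Output resistance R_th = Ra‖Rb = (10.0 × 4.70)/14.70 = 3.197 kΩ.
The fractional drop is R_th/(R_th + R_L); requiring this ≤ 0.0660 gives R_L ≥ R_th(1/0.0660 − 1) = 3.197 × 14.15 = 45.2 kΩ.

R_L(min) ≈ 45.2 kΩ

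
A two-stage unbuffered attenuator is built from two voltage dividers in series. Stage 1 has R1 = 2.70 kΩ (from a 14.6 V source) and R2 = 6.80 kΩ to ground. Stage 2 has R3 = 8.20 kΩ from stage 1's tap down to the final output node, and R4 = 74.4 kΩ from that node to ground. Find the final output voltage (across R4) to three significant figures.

Stage 2 presents R3+R4 = 82.60 kΩ as a load on stage 1's tap.
Stage 1's lower leg becomes R2‖(R3+R4) = 6.283 kΩ, so V_mid = 14.6 × 6.283/8.983 = 10.21 V.
Stage 2 is itself unloaded: V_out = V_mid × R4/(R3+R4) = 10.21 × 74.4/82.60 = 9.20 V.

V_out ≈ 9.20 V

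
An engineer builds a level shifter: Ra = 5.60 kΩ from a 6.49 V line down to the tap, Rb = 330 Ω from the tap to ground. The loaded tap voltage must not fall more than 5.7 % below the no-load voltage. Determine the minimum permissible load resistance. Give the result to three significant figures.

R_L(min) ≈ 5.16 kΩ

Output resistance R_th = Ra‖Rb = (5600 × 330)/5930 = 311.6 Ω.
The fractional drop is R_th/(R_th + R_L); requiring this ≤ 0.0570 gives R_L ≥ R_th(1/0.0570 − 1) = 311.6 × 16.54 = 5.16 kΩ.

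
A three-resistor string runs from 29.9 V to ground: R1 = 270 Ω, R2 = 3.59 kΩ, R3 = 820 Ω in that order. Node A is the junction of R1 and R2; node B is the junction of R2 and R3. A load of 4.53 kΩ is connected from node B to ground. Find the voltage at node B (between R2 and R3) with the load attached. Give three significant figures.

At node B, R3 is in parallel with the load: R3‖R_L = 694.3 Ω.
Below node A the resistance is R2 + (R3‖R_L) = 4284 Ω, so V_A = 29.9 × 4284/4554 = 28.13 V.
Then V_B = V_A × (R3‖R_L)/(R2 + R3‖R_L) = 28.13 × 694.3/4284 = 4.56 V.

V ≈ 4.56 V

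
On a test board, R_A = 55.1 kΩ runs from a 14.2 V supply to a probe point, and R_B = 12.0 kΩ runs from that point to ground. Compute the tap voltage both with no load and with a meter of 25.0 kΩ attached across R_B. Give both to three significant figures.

Unloaded: 2.54 V; loaded: 1.82 V

Open-circuit: V = 14.2 × 12.0/(55.1 + 12.0) = 2.54 V.
With the load, R_B becomes R_B‖R_L = 8.108 kΩ, so V = 14.2 × 8.108/63.21 = 1.82 V.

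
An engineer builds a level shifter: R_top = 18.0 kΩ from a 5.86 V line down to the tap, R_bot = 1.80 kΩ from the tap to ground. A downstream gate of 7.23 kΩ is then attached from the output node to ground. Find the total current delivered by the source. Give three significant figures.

I ≈ 0.301 mA

R_bot‖R_L = 1.441 kΩ, so the source sees R_top + R_bot‖R_L = 19.44 kΩ.
I = 5.86 V / 19.44 kΩ = 0.301 mA.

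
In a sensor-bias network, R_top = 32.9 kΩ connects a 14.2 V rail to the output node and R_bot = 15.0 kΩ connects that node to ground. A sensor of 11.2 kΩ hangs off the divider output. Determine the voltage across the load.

V_out ≈ 2.32 V

The load sits in parallel with R_bot: R_bot‖R_L = (15.0 × 11.2) / (15.0 + 11.2) = 6.412 kΩ.
V_out = 14.2 × 6.412 / (32.9 + 6.412) = 14.2 × 6.412/39.31 = 2.32 V.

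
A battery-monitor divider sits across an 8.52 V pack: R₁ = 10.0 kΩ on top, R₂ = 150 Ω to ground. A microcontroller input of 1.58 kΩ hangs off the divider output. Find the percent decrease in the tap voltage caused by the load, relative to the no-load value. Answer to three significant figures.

The divider's output (Thévenin) resistance is R₁‖R₂ = 147.8 Ω.
Fractional drop under load = R_th/(R_th + R_L) = 147.8 / (147.8 + 1580) = 0.08553.
So the output falls by 8.55 %.

8.55 %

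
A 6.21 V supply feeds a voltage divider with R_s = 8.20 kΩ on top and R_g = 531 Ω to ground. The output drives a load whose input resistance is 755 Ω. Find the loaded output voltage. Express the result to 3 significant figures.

V_out ≈ 0.227 V

The load sits in parallel with R_g: R_g‖R_L = (531 × 755) / (531 + 755) = 311.7 Ω.
V_out = 6.21 × 311.7 / (8200 + 311.7) = 6.21 × 311.7/8512 = 0.227 V.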